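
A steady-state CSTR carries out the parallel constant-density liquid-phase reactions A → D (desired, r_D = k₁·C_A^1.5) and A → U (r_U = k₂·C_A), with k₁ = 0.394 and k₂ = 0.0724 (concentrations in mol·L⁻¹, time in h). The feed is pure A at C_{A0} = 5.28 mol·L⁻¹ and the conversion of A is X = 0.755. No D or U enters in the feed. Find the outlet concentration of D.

3.43 mol·L⁻¹

Exit C_A = C_{A0}(1−X) = 5.28×0.245 = 1.294 mol·L⁻¹.
Rates in a CSTR are evaluated at the outlet concentration: r_D = 0.394×1.294^1.5 = 0.5797, r_U = 0.0724×1.294 = 0.09366.
Fraction of consumed A going to D: r_D/(r_D+r_U) = 0.8609.
C_D = 0.8609·C_{A0}·X = 0.8609×5.28×0.755 = 3.43 mol·L⁻¹.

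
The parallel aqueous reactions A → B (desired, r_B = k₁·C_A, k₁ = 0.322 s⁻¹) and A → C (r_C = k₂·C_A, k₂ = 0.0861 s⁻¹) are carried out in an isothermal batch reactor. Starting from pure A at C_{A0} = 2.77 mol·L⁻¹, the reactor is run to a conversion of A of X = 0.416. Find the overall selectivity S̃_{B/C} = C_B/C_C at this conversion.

3.74

C_A = C_{A0}(1−X) = 1.618 mol·L⁻¹.
Both paths are first order in A, so the instantaneous fraction to B is constant: dC_B/d(−C_A) = k₁/(k₁+k₂) = 0.7890.
C_B = 0.7890·(C_{A0}−C_A) = 0.7890×1.152 = 0.909 mol·L⁻¹.
C_C = (C_{A0}−C_A)−C_B = 0.2431 mol·L⁻¹; S̃_{B/C} = 0.9092/0.2431 = 3.74.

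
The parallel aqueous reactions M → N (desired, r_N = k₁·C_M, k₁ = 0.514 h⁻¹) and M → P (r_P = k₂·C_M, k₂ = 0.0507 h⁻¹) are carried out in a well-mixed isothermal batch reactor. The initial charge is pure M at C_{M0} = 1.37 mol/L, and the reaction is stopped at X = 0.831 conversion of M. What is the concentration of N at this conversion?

1.04 mol/L

C_M = C_{M0}(1−X) = 0.2315 mol/L.
Both paths are first order in M, so the instantaneous fraction to N is constant: dC_N/d(−C_M) = k₁/(k₁+k₂) = 0.9102.
C_N = 0.9102·(C_{M0}−C_M) = 0.9102×1.138 = 1.04 mol/L.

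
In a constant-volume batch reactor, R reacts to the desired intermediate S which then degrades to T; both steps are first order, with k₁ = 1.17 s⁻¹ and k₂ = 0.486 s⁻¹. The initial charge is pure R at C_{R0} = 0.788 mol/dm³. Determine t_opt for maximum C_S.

1.28 s

The intermediate peaks when r₁ = r₂, i.e. k₁e^(−k₁t) = k₂e^(−k₂t), giving t_opt = ln(k₂/k₁)/(k₂−k₁).
= ln(0.486/1.17)/(0.486−1.17) = ln(0.4154)/-0.6840 = -0.8786/-0.6840 = 1.28 s.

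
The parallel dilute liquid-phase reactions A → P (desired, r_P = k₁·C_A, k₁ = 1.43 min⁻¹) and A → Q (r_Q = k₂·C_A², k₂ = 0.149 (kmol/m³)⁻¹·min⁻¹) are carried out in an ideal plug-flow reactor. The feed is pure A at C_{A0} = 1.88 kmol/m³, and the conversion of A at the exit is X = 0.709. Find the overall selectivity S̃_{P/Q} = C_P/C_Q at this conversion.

8.00

C_A = C_{A0}(1−X) = 0.5471 kmol/m³.
Along a PFR/batch, dC_P/dC_A = −r_P/(r_P+r_Q) = −k₁/(k₁+k₂·C_A).
Integrating from C_{A0} to C_A: C_P = (1.43/0.149)·ln[(1.43+0.149·1.88)/(1.43+0.149·0.547)] = 9.597·ln(1.710/1.512) = 1.185 kmol/m³.
C_Q = (C_{A0}−C_A)−C_P = 0.1481 kmol/m³; S̃_{P/Q} = 1.185/0.1481 = 8.00.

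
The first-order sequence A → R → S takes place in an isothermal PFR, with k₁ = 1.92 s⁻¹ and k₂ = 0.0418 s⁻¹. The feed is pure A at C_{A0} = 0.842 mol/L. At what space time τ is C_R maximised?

For first-order series the maximum of C_R occurs at τ_opt = ln(k₂/k₁)/(k₂−k₁).
= ln(0.0418/1.92)/(0.0418−1.92) = ln(0.02177)/-1.878 = -3.827/-1.878 = 2.04 s.

2.04 s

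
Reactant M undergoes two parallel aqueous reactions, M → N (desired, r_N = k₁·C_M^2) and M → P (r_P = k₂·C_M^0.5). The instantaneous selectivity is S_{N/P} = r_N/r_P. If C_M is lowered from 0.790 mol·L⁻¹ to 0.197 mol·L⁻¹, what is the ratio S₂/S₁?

S_{N/P} = (k₁/k₂)·C_M^1.5, so S₂/S₁ = (C_{M,2}/C_{M,1})^1.5.
= (0.197/0.790)^1.5 = (0.2494)^1.5 = 0.125.

0.125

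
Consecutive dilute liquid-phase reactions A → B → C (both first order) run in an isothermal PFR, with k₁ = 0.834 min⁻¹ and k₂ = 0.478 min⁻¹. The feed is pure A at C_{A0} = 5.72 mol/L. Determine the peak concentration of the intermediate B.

Evaluating C_B at τ_opt = ln(k₂/k₁)/(k₂−k₁) gives C_{B,max}/C_{A0} = (k₁/k₂)^[k₂/(k₂−k₁)].
= (0.834/0.478)^(0.478/(0.478−0.834)) = (1.745)^(-1.343) = 0.4736.
C_{B,max} = 0.4736×5.72 = 2.71 mol/L.

2.71 mol/L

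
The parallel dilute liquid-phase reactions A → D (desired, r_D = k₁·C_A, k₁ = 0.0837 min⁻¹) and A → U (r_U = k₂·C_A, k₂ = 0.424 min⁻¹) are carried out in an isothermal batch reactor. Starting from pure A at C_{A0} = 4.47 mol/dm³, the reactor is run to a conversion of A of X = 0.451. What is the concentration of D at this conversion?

0.332 mol/dm³

C_A = C_{A0}(1−X) = 2.454 mol/dm³.
Both paths are first order in A, so the instantaneous fraction to D is constant: dC_D/d(−C_A) = k₁/(k₁+k₂) = 0.1649.
C_D = 0.1649·(C_{A0}−C_A) = 0.1649×2.016 = 0.332 mol/dm³.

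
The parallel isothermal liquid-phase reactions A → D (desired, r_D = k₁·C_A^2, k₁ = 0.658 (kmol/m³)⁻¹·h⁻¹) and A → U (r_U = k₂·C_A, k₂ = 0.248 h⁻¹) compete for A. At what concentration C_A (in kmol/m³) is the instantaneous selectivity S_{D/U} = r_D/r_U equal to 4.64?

S_{D/U} = (k₁/k₂)·C_A ⇒ C_A = S·k₂/k₁.
= 4.64×0.248/0.658 = 1.75 kmol/m³.

1.75 kmol/m³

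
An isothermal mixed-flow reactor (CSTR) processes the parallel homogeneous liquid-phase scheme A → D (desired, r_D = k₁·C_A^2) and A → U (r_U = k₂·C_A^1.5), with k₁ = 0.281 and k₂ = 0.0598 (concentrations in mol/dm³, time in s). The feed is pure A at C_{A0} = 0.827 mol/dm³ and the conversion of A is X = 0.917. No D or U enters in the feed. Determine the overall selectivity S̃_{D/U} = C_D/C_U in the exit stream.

Exit C_A = C_{A0}(1−X) = 0.827×0.0830 = 0.06864 mol/dm³.
In a CSTR the entire volume is at exit conditions, so r_D = 0.281×0.06864^2 = 0.001324 and r_U = 0.0598×0.06864^1.5 = 0.001075.
Overall selectivity = C_D/C_U = r_Dτ/(r_Uτ) = r_D/r_U = 1.23.

1.23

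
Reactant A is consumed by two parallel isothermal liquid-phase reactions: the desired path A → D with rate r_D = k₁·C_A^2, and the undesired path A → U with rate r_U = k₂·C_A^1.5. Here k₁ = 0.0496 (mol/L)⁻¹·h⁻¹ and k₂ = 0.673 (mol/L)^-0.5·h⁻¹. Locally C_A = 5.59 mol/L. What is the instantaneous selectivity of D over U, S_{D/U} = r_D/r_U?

S_{D/U} = r_D/r_U = (k₁·C_A^2)/(k₂·C_A^1.5) = (k₁/k₂)·C_A^0.5.
= (0.0496×5.590^2) / (0.673×5.590^1.5) = 1.550/8.895 = 0.174.

0.174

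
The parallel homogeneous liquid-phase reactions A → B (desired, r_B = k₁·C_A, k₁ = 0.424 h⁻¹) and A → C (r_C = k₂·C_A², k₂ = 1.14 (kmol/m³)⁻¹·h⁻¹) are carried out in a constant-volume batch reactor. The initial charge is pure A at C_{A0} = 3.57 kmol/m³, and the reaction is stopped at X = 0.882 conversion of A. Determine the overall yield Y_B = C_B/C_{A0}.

0.167

C_A = C_{A0}(1−X) = 0.4213 kmol/m³.
Along a PFR/batch, dC_B/dC_A = −r_B/(r_B+r_C) = −k₁/(k₁+k₂·C_A).
Integrating from C_{A0} to C_A: C_B = (0.424/1.14)·ln[(0.424+1.14·3.57)/(0.424+1.14·0.421)] = 0.3719·ln(4.494/0.9042) = 0.5963 kmol/m³.
Y_B = C_B/C_{A0} = 0.5963/3.57 = 0.167.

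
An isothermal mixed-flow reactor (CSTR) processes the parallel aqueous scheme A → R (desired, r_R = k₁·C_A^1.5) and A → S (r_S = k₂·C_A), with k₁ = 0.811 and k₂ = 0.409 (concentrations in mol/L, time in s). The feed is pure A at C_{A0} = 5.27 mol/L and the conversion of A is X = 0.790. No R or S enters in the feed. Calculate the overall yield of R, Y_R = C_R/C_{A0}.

Exit C_A = C_{A0}(1−X) = 5.27×0.210 = 1.107 mol/L.
Rates in a CSTR are evaluated at the outlet concentration: r_R = 0.811×1.107^1.5 = 0.9442, r_S = 0.409×1.107 = 0.4526.
Fraction of consumed A going to R: r_R/(r_R+r_S) = 0.6760.
C_R = 0.6760·C_{A0}·X = 0.6760×5.27×0.790 = 2.81 mol/L; Y_R = C_R/C_{A0} = 0.534.

0.534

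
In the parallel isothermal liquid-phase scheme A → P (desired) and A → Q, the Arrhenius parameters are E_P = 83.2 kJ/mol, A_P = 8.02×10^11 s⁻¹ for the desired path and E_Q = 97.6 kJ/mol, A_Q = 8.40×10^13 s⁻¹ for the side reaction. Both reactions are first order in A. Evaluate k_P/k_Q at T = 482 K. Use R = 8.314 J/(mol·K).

Since both paths have the same order in A, the concentration cancels and S_{P/Q} = k_P/k_Q = (A_P/A_Q)·exp[(E_Q−E_P)/(RT)].
(E_Q−E_P)/(RT) = (97.6−83.2)×10³/(8.314×482) = 14400/4007 = 3.593.
k_P/k_Q = (8.02×10^11/8.40×10^13)·exp(3.593) = 0.009548 × 36.36 = 0.347.

0.347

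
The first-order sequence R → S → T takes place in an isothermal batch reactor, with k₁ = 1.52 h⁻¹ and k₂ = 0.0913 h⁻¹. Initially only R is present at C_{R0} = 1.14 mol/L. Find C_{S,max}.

0.952 mol/L

Evaluating C_S at t_opt = ln(k₂/k₁)/(k₂−k₁) gives C_{S,max}/C_{R0} = (k₁/k₂)^[k₂/(k₂−k₁)].
= (1.52/0.0913)^(0.0913/(0.0913−1.52)) = (16.65)^(-0.06390) = 0.8355.
C_{S,max} = 0.8355×1.14 = 0.952 mol/L.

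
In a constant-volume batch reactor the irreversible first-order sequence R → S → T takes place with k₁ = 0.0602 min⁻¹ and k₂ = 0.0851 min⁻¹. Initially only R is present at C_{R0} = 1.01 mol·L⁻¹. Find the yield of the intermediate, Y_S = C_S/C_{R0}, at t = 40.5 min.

Solving the coupled first-order balances gives C_S(t) = [k₁/(k₂−k₁)]·C_{R0}·(e^(−k₁t) − e^(−k₂t)).
e^(−k₁t) = e^(−0.0602×40.5) = e^(−2.438) = 0.08733; e^(−k₂t) = e^(−3.447) = 0.03186.
C_S = 0.0602×1.01/(0.0851−0.0602) × (0.08733−0.03186) = 2.442×0.05547 = 0.1355 mol·L⁻¹.
Y_S = C_S/C_{R0} = 0.1355/1.01 = 0.134.

0.134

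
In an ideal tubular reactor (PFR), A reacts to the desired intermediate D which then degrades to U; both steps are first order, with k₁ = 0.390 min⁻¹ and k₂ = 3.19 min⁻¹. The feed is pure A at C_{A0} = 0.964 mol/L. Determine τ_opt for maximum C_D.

0.751 min

The intermediate peaks when r₁ = r₂, i.e. k₁e^(−k₁τ) = k₂e^(−k₂τ), giving τ_opt = ln(k₂/k₁)/(k₂−k₁).
= ln(3.19/0.390)/(3.19−0.390) = ln(8.179)/2.800 = 2.102/2.800 = 0.751 min.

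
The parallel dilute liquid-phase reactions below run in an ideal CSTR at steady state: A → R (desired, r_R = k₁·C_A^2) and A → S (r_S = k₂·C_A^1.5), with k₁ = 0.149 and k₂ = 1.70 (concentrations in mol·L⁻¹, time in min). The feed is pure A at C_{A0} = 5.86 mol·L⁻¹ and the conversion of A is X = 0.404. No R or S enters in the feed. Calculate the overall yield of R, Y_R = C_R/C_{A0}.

0.0569

Exit C_A = C_{A0}(1−X) = 5.86×0.596 = 3.493 mol·L⁻¹.
Rates in a CSTR are evaluated at the outlet concentration: r_R = 0.149×3.493^2 = 1.817, r_S = 1.70×3.493^1.5 = 11.10.
Fraction of consumed A going to R: r_R/(r_R+r_S) = 0.1407.
C_R = 0.1407·C_{A0}·X = 0.1407×5.86×0.404 = 0.333 mol·L⁻¹; Y_R = C_R/C_{A0} = 0.0569.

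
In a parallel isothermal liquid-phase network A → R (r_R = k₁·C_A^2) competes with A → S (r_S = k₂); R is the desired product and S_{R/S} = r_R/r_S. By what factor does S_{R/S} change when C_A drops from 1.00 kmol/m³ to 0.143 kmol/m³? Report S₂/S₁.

S_{R/S} = (k₁/k₂)·C_A^2, so S₂/S₁ = (C_{A,2}/C_{A,1})^2.
= (0.143/1.00)^2 = (0.1430)^2 = 0.0204.
Selectivity toward R falls as C_A falls — high-concentration operation is favoured.

0.0204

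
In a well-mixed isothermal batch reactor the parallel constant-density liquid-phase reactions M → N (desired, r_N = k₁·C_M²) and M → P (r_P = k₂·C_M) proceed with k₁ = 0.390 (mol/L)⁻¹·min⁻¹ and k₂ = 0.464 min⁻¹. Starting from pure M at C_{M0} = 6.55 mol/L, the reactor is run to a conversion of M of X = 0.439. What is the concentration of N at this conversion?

2.32 mol/L

C_M = C_{M0}(1−X) = 3.675 mol/L.
Along a PFR/batch, dC_P/dC_M = −r_P/(r_N+r_P) = −k₂/(k₂+k₁·C_M).
Integrating from C_{M0} to C_M: C_P = (0.464/0.390)·ln[(0.464+0.390·6.55)/(0.464+0.390·3.67)] = 1.190·ln(3.018/1.897) = 0.5526 mol/L.
Then C_N = (C_{M0}−C_M) − C_P = 2.875 − 0.5526 = 2.323 mol/L.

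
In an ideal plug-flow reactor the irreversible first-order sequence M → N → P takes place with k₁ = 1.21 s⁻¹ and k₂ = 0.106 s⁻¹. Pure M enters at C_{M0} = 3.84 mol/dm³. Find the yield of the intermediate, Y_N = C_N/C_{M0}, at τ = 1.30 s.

0.728

Solving the coupled first-order balances gives C_N(τ) = [k₁/(k₂−k₁)]·C_{M0}·(e^(−k₁τ) − e^(−k₂τ)).
e^(−k₁τ) = e^(−1.21×1.30) = e^(−1.573) = 0.2074; e^(−k₂τ) = e^(−0.1378) = 0.8713.
C_N = 1.21×3.84/(0.106−1.21) × (0.2074−0.8713) = (-4.209)×(-0.6639) = 2.794 mol/dm³.
Y_N = C_N/C_{M0} = 2.794/3.84 = 0.728.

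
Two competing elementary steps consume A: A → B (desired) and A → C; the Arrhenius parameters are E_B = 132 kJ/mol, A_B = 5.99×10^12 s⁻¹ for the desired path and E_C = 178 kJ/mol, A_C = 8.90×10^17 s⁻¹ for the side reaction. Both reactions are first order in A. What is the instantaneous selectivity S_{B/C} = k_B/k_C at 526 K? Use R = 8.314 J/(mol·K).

With equal orders, S_{B/C} = k_B/k_C = (A_B/A_C)·exp[(E_C−E_B)/(RT)].
(E_C−E_B)/(RT) = (178−132)×10³/(8.314×526) = 46000/4373 = 10.52.
k_B/k_C = (5.99×10^12/8.90×10^17)·exp(10.52) = 6.730×10^-6 × 37001 = 0.249.
Since E_B < E_C, lowering the temperature improves selectivity toward B.

0.249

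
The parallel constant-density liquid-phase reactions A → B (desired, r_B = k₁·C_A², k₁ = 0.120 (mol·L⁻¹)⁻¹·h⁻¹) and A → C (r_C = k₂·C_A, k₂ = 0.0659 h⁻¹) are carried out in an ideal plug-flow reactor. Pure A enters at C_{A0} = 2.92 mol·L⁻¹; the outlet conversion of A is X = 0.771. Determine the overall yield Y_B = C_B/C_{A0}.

C_A = C_{A0}(1−X) = 0.6687 mol·L⁻¹.
Along a PFR/batch, dC_C/dC_A = −r_C/(r_B+r_C) = −k₂/(k₂+k₁·C_A).
Integrating from C_{A0} to C_A: C_C = (0.0659/0.120)·ln[(0.0659+0.120·2.92)/(0.0659+0.120·0.669)] = 0.5492·ln(0.4163/0.1461) = 0.5749 mol·L⁻¹.
Then C_B = (C_{A0}−C_A) − C_C = 2.251 − 0.5749 = 1.676 mol·L⁻¹.
Y_B = C_B/C_{A0} = 1.676/2.92 = 0.574.

0.574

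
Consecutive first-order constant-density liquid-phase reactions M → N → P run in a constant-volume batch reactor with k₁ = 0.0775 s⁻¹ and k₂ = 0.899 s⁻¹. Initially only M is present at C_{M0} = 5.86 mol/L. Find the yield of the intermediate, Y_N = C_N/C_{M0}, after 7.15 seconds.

The intermediate concentration in a first-order A→B→C sequence is C_N = k₁C_{M0}(e^(−k₁t) − e^(−k₂t))/(k₂−k₁).
e^(−k₁t) = e^(−0.0775×7.15) = e^(−0.5541) = 0.5746; e^(−k₂t) = e^(−6.428) = 0.001616.
C_N = 0.0775×5.86/(0.899−0.0775) × (0.5746−0.001616) = 0.5528×0.5730 = 0.3167 mol/L.
Y_N = C_N/C_{M0} = 0.3167/5.86 = 0.0541.

0.0541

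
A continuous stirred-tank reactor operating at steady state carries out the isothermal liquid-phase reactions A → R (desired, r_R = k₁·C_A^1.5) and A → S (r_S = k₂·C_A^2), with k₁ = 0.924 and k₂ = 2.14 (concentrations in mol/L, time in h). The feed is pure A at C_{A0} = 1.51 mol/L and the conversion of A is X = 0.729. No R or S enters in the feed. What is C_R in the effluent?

Exit C_A = C_{A0}(1−X) = 1.51×0.271 = 0.4092 mol/L.
Rates in a CSTR are evaluated at the outlet concentration: r_R = 0.924×0.4092^1.5 = 0.2419, r_S = 2.14×0.4092^2 = 0.3583.
Fraction of consumed A going to R: r_R/(r_R+r_S) = 0.4030.
C_R = 0.4030·C_{A0}·X = 0.4030×1.51×0.729 = 0.444 mol/L.

0.444 mol/L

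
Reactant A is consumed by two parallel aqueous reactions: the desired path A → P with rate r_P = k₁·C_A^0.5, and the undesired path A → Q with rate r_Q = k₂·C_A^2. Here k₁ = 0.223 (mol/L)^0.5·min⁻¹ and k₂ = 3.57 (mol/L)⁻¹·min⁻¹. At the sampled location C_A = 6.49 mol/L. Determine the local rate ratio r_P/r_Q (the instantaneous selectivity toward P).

S_{P/Q} = r_P/r_Q = (k₁·C_A^0.5)/(k₂·C_A^2) = (k₁/k₂)·C_A^-1.5.
= (0.223×6.490^0.5) / (3.57×6.490^2) = 0.5681/150.4 = 0.00378.
The undesired path is higher order in A, so low C_A (CSTR or dilute feed) favours P.

0.00378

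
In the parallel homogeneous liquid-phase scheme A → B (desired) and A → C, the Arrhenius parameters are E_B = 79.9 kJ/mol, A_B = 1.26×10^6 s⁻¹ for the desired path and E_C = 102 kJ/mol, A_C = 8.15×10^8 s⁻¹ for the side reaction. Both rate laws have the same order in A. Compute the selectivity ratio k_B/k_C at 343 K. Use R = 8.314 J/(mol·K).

Since both paths have the same order in A, the concentration cancels and S_{B/C} = k_B/k_C = (A_B/A_C)·exp[(E_C−E_B)/(RT)].
(E_C−E_B)/(RT) = (102−79.9)×10³/(8.314×343) = 22100/2852 = 7.750.
k_B/k_C = (1.26×10^6/8.15×10^8)·exp(7.750) = 0.001546 × 2321 = 3.59.
Since E_B < E_C, lowering the temperature improves selectivity toward B.

3.59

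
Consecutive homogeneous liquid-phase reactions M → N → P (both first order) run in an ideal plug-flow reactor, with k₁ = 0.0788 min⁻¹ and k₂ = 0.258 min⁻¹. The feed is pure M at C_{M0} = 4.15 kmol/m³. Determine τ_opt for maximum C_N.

For first-order series the maximum of C_N occurs at τ_opt = ln(k₂/k₁)/(k₂−k₁).
= ln(0.258/0.0788)/(0.258−0.0788) = ln(3.274)/0.1792 = 1.186/0.1792 = 6.62 min.

6.62 min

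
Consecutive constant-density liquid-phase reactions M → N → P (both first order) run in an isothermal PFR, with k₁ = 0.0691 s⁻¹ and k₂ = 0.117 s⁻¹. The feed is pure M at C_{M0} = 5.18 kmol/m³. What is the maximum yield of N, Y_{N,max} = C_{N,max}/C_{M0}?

0.276

At the optimum, C_{N,max}/C_{M0} = (k₁/k₂)^[k₂/(k₂−k₁)].
= (0.0691/0.117)^(0.117/(0.117−0.0691)) = (0.5906)^(2.443) = 0.2763.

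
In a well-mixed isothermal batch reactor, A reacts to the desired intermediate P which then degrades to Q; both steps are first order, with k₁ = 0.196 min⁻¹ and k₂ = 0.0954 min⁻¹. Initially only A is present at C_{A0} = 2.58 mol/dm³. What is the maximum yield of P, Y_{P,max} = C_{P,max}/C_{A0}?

0.505

Evaluating C_P at t_opt = ln(k₂/k₁)/(k₂−k₁) gives C_{P,max}/C_{A0} = (k₁/k₂)^[k₂/(k₂−k₁)].
= (0.196/0.0954)^(0.0954/(0.0954−0.196)) = (2.055)^(-0.9483) = 0.5052.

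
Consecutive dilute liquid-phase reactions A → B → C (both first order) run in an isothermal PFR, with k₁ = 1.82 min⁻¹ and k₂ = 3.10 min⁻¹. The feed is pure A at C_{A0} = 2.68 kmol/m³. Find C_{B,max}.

For a first-order series the maximum intermediate yield is C_{B,max}/C_{A0} = (k₁/k₂)^[k₂/(k₂−k₁)].
= (1.82/3.10)^(3.10/(3.10−1.82)) = (0.5871)^(2.422) = 0.2753.
C_{B,max} = 0.2753×2.68 = 0.738 kmol/m³.

0.738 kmol/m³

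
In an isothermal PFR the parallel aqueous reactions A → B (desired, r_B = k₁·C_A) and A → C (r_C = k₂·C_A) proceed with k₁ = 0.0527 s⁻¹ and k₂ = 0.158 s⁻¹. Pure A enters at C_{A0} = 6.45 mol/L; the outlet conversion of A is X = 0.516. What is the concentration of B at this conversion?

0.832 mol/L

C_A = C_{A0}(1−X) = 3.122 mol/L.
Both paths are first order in A, so the instantaneous fraction to B is constant: dC_B/d(−C_A) = k₁/(k₁+k₂) = 0.2501.
C_B = 0.2501·(C_{A0}−C_A) = 0.2501×3.328 = 0.832 mol/L.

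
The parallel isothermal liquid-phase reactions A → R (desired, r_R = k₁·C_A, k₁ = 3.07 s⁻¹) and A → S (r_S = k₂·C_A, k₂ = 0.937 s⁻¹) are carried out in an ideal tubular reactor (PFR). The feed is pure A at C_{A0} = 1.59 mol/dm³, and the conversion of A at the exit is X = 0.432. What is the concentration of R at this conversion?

C_A = C_{A0}(1−X) = 0.9031 mol/dm³.
Both paths are first order in A, so the instantaneous fraction to R is constant: dC_R/d(−C_A) = k₁/(k₁+k₂) = 0.7662.
C_R = 0.7662·(C_{A0}−C_A) = 0.7662×0.6869 = 0.526 mol/dm³.

0.526 mol/dm³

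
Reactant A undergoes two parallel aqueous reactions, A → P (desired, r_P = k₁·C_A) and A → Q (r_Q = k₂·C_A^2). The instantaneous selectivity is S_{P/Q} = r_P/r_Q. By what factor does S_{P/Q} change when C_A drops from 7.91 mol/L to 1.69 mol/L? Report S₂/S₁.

S_{P/Q} = (k₁/k₂)·C_A⁻¹, so S₂/S₁ = (C_{A,2}/C_{A,1})⁻¹.
= 7.91/1.69 = 4.68.

4.68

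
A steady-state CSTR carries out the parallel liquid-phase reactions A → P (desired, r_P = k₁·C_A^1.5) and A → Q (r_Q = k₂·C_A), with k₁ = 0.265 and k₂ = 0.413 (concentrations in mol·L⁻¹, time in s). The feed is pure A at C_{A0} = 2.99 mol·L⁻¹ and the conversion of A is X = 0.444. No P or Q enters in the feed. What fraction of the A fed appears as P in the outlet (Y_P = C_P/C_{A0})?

0.201

Exit C_A = C_{A0}(1−X) = 2.99×0.556 = 1.662 mol·L⁻¹.
Rates in a CSTR are evaluated at the outlet concentration: r_P = 0.265×1.662^1.5 = 0.5680, r_Q = 0.413×1.662 = 0.6866.
Fraction of consumed A going to P: r_P/(r_P+r_Q) = 0.4527.
C_P = 0.4527·C_{A0}·X = 0.4527×2.99×0.444 = 0.601 mol·L⁻¹; Y_P = C_P/C_{A0} = 0.201.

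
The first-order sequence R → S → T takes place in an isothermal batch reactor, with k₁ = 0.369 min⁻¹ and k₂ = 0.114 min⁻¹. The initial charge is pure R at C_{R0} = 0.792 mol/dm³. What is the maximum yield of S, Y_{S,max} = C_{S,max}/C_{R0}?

0.591

For a first-order series the maximum intermediate yield is C_{S,max}/C_{R0} = (k₁/k₂)^[k₂/(k₂−k₁)].
= (0.369/0.114)^(0.114/(0.114−0.369)) = (3.237)^(-0.4471) = 0.5915.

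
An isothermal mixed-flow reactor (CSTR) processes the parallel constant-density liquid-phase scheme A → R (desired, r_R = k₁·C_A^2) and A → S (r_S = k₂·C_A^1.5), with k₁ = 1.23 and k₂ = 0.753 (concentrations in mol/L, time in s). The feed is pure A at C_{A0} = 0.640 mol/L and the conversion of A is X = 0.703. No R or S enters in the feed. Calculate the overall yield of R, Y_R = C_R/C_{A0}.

Exit C_A = C_{A0}(1−X) = 0.640×0.297 = 0.1901 mol/L.
Rates in a CSTR are evaluated at the outlet concentration: r_R = 1.23×0.1901^2 = 0.04444, r_S = 0.753×0.1901^1.5 = 0.06240.
Fraction of consumed A going to R: r_R/(r_R+r_S) = 0.4159.
C_R = 0.4159·C_{A0}·X = 0.4159×0.640×0.703 = 0.187 mol/L; Y_R = C_R/C_{A0} = 0.292.

0.292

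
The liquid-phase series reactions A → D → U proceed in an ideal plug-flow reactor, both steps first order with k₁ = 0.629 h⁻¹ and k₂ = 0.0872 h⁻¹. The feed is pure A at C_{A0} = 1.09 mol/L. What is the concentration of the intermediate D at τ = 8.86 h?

The intermediate concentration in a first-order A→B→C sequence is C_D = k₁C_{A0}(e^(−k₁τ) − e^(−k₂τ))/(k₂−k₁).
e^(−k₁τ) = e^(−0.629×8.86) = e^(−5.573) = 0.003799; e^(−k₂τ) = e^(−0.7726) = 0.4618.
C_D = 0.629×1.09/(0.0872−0.629) × (0.003799−0.4618) = (-1.265)×(-0.4580) = 0.5796 mol/L.

0.580 mol/L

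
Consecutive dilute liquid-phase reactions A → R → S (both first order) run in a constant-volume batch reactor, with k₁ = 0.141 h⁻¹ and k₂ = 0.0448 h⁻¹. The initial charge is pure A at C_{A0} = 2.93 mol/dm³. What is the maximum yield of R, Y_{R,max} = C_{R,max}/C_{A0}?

0.586

Evaluating C_R at t_opt = ln(k₂/k₁)/(k₂−k₁) gives C_{R,max}/C_{A0} = (k₁/k₂)^[k₂/(k₂−k₁)].
= (0.141/0.0448)^(0.0448/(0.0448−0.141)) = (3.147)^(-0.4657) = 0.5863.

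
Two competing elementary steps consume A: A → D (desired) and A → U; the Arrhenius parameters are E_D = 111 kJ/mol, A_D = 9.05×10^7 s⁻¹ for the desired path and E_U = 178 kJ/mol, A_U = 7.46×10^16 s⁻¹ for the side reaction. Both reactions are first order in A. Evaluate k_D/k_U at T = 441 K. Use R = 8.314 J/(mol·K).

0.105

With equal orders, S_{D/U} = k_D/k_U = (A_D/A_U)·exp[(E_U−E_D)/(RT)].
(E_U−E_D)/(RT) = (178−111)×10³/(8.314×441) = 67000/3666 = 18.27.
k_D/k_U = (9.05×10^7/7.46×10^16)·exp(18.27) = 1.213×10^-9 × 8.633×10^7 = 0.105.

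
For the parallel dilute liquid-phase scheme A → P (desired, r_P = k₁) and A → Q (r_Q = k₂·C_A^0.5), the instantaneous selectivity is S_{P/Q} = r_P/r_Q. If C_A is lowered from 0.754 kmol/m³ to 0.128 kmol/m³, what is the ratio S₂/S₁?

S_{P/Q} = (k₁/k₂)·C_A^-0.5, so S₂/S₁ = (C_{A,2}/C_{A,1})^-0.5.
= (0.128/0.754)^(-0.5) = (0.1698)^(-0.5) = 2.43.

2.43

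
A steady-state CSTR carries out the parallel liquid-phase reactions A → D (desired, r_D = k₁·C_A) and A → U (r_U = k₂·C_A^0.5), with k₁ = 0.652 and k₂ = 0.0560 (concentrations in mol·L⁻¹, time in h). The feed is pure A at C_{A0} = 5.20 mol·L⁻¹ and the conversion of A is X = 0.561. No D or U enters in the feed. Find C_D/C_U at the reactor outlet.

Exit C_A = C_{A0}(1−X) = 5.20×0.439 = 2.283 mol·L⁻¹.
Rates in a CSTR are evaluated at the outlet concentration: r_D = 0.652×2.283 = 1.488, r_U = 0.0560×2.283^0.5 = 0.08461.
Overall selectivity = C_D/C_U = r_Dτ/(r_Uτ) = r_D/r_U = 17.6.

17.6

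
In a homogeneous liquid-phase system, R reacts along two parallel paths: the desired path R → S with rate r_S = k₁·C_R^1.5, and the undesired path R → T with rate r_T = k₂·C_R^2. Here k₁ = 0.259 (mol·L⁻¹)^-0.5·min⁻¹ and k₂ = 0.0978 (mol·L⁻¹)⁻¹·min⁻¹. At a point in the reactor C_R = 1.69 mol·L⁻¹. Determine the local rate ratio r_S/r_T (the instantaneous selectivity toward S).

S_{S/T} = r_S/r_T = (k₁·C_R^1.5)/(k₂·C_R^2) = (k₁/k₂)·C_R^-0.5.
= (0.259×1.690^1.5) / (0.0978×1.690^2) = 0.5690/0.2793 = 2.04.

2.04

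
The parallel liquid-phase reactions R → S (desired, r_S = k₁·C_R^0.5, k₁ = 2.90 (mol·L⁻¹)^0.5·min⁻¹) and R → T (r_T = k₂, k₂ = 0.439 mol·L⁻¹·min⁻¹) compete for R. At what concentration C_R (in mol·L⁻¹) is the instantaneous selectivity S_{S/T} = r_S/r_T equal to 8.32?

S_{S/T} = (k₁/k₂)·C_R^0.5 ⇒ C_R = (S·k₂/k₁)^(2).
= (8.32×0.439/2.90)^(2) = (1.259)^(2) = 1.59 mol·L⁻¹.

1.59 mol·L⁻¹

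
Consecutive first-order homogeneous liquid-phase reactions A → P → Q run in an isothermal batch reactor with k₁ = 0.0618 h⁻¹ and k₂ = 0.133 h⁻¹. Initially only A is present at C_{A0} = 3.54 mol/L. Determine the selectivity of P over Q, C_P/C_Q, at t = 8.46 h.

The intermediate concentration in a first-order A→B→C sequence is C_P = k₁C_{A0}(e^(−k₁t) − e^(−k₂t))/(k₂−k₁).
e^(−k₁t) = e^(−0.0618×8.46) = e^(−0.5228) = 0.5928; e^(−k₂t) = e^(−1.125) = 0.3246.
C_P = 0.0618×3.54/(0.133−0.0618) × (0.5928−0.3246) = 3.073×0.2682 = 0.8242 mol/L.
C_A = C_{A0}e^(−k₁t) = 2.099 mol/L, so C_Q = C_{A0}−C_A−C_P = 0.6171 mol/L; C_P/C_Q = 1.34.

1.34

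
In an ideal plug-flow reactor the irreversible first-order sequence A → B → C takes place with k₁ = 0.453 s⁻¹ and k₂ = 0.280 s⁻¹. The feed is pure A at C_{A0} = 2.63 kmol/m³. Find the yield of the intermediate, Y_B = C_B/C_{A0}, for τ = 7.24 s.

Solving the coupled first-order balances gives C_B(τ) = [k₁/(k₂−k₁)]·C_{A0}·(e^(−k₁τ) − e^(−k₂τ)).
e^(−k₁τ) = e^(−0.453×7.24) = e^(−3.280) = 0.03764; e^(−k₂τ) = e^(−2.027) = 0.1317.
C_B = 0.453×2.63/(0.280−0.453) × (0.03764−0.1317) = (-6.887)×(-0.09406) = 0.6478 kmol/m³.
Y_B = C_B/C_{A0} = 0.6478/2.63 = 0.246.

0.246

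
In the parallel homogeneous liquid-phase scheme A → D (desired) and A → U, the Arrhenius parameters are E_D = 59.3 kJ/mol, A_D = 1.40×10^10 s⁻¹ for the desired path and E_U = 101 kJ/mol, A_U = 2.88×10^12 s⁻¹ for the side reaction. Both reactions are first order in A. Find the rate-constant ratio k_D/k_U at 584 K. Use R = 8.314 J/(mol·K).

26.1

Since both paths have the same order in A, the concentration cancels and S_{D/U} = k_D/k_U = (A_D/A_U)·exp[(E_U−E_D)/(RT)].
(E_U−E_D)/(RT) = (101−59.3)×10³/(8.314×584) = 41700/4855 = 8.588.
k_D/k_U = (1.40×10^10/2.88×10^12)·exp(8.588) = 0.004861 × 5369 = 26.1.
Since E_D < E_U, lowering the temperature improves selectivity toward D.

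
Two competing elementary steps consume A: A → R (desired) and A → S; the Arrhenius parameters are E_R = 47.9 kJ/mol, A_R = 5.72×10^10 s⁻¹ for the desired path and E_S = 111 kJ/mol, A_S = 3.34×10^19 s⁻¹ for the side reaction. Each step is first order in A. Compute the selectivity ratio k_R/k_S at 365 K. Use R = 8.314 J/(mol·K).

1.84

Since both paths have the same order in A, the concentration cancels and S_{R/S} = k_R/k_S = (A_R/A_S)·exp[(E_S−E_R)/(RT)].
(E_S−E_R)/(RT) = (111−47.9)×10³/(8.314×365) = 63100/3035 = 20.79.
k_R/k_S = (5.72×10^10/3.34×10^19)·exp(20.79) = 1.713×10^-9 × 1.073×10^9 = 1.84.
Since E_R < E_S, lowering the temperature improves selectivity toward R.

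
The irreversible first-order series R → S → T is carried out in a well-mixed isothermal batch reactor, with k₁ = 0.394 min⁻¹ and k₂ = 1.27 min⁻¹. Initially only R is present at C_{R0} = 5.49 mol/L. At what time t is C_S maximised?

For first-order series the maximum of C_S occurs at t_opt = ln(k₂/k₁)/(k₂−k₁).
= ln(1.27/0.394)/(1.27−0.394) = ln(3.223)/0.8760 = 1.170/0.8760 = 1.34 min.

1.34 min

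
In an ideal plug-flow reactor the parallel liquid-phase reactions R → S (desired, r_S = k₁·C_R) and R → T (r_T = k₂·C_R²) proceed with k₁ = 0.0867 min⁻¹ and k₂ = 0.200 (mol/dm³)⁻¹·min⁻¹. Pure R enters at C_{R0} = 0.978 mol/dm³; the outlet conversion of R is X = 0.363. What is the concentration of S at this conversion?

C_R = C_{R0}(1−X) = 0.6230 mol/dm³.
Along a PFR/batch, dC_S/dC_R = −r_S/(r_S+r_T) = −k₁/(k₁+k₂·C_R).
Integrating from C_{R0} to C_R: C_S = (0.0867/0.200)·ln[(0.0867+0.200·0.978)/(0.0867+0.200·0.623)] = 0.4335·ln(0.2823/0.2113) = 0.1256 mol/dm³.

0.126 mol/dm³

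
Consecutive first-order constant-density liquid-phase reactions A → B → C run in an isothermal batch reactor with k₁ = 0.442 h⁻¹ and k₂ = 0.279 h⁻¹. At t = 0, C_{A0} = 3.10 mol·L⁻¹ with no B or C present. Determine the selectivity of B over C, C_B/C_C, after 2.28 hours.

2.35

The intermediate concentration in a first-order A→B→C sequence is C_B = k₁C_{A0}(e^(−k₁t) − e^(−k₂t))/(k₂−k₁).
e^(−k₁t) = e^(−0.442×2.28) = e^(−1.008) = 0.3650; e^(−k₂t) = e^(−0.6361) = 0.5293.
C_B = 0.442×3.10/(0.279−0.442) × (0.3650−0.5293) = (-8.406)×(-0.1643) = 1.381 mol·L⁻¹.
C_A = C_{A0}e^(−k₁t) = 1.132 mol·L⁻¹, so C_C = C_{A0}−C_A−C_B = 0.5872 mol·L⁻¹; C_B/C_C = 2.35.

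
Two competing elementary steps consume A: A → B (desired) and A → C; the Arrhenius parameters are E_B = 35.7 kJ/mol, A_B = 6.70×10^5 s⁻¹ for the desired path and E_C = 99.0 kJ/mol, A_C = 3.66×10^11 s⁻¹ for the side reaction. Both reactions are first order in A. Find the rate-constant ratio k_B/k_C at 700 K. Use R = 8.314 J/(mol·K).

k_B/k_C = (A_B/A_C)·exp[−(E_B−E_C)/(RT)] = (A_B/A_C)·exp[(E_C−E_B)/(RT)].
(E_C−E_B)/(RT) = (99.0−35.7)×10³/(8.314×700) = 63300/5820 = 10.88.
k_B/k_C = (6.70×10^5/3.66×10^11)·exp(10.88) = 1.831×10^-6 × 52927 = 0.0969.
Since E_B < E_C, lowering the temperature improves selectivity toward B.

0.0969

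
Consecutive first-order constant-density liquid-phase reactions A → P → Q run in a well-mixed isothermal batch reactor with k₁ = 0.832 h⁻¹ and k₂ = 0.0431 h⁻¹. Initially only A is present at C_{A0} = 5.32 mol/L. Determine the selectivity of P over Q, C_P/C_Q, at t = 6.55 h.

3.86

Solving the coupled first-order balances gives C_P(t) = [k₁/(k₂−k₁)]·C_{A0}·(e^(−k₁t) − e^(−k₂t)).
e^(−k₁t) = e^(−0.832×6.55) = e^(−5.450) = 0.004298; e^(−k₂t) = e^(−0.2823) = 0.7540.
C_P = 0.832×5.32/(0.0431−0.832) × (0.004298−0.7540) = (-5.611)×(-0.7497) = 4.207 mol/L.
C_A = C_{A0}e^(−k₁t) = 0.02287 mol/L, so C_Q = C_{A0}−C_A−C_P = 1.091 mol/L; C_P/C_Q = 3.86.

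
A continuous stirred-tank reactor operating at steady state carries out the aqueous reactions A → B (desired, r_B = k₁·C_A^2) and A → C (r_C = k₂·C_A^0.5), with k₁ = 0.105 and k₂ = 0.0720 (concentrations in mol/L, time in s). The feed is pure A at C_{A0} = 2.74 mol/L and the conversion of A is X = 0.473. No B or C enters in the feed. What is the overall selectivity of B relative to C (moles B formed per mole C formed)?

Exit C_A = C_{A0}(1−X) = 2.74×0.527 = 1.444 mol/L.
Rates in a CSTR are evaluated at the outlet concentration: r_B = 0.105×1.444^2 = 0.2189, r_C = 0.0720×1.444^0.5 = 0.08652.
Overall selectivity = C_B/C_C = r_Bτ/(r_Cτ) = r_B/r_C = 2.53.

2.53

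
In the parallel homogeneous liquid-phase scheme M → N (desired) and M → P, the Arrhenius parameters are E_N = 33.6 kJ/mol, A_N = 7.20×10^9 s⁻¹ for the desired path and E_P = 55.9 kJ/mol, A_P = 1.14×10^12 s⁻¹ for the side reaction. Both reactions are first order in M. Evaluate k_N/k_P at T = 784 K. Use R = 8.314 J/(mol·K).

0.193

Since both paths have the same order in M, the concentration cancels and S_{N/P} = k_N/k_P = (A_N/A_P)·exp[(E_P−E_N)/(RT)].
(E_P−E_N)/(RT) = (55.9−33.6)×10³/(8.314×784) = 22300/6518 = 3.421.
k_N/k_P = (7.20×10^9/1.14×10^12)·exp(3.421) = 0.006316 × 30.61 = 0.193.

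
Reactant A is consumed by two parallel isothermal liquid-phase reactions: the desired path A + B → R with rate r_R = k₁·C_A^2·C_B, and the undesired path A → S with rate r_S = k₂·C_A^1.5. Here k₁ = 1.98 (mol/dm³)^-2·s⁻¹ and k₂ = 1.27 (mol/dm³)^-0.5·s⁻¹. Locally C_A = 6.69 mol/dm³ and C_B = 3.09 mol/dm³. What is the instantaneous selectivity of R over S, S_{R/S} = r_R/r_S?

S_{R/S} = r_R/r_S = (k₁·C_A^2·C_B)/(k₂·C_A^1.5) = (k₁/k₂)·C_A^0.5·C_B.
= (1.98×6.690^2×3.090) / (1.27×6.690^1.5) = 273.8/21.98 = 12.5.
Since the desired path is higher order in A, keeping C_A high (PFR or concentrated feed) favours R.

12.5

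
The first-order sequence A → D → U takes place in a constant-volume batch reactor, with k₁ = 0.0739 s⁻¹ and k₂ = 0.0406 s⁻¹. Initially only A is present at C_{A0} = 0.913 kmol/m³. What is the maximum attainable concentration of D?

For a first-order series the maximum intermediate yield is C_{D,max}/C_{A0} = (k₁/k₂)^[k₂/(k₂−k₁)].
= (0.0739/0.0406)^(0.0406/(0.0406−0.0739)) = (1.820)^(-1.219) = 0.4818.
C_{D,max} = 0.4818×0.913 = 0.440 kmol/m³.

0.440 kmol/m³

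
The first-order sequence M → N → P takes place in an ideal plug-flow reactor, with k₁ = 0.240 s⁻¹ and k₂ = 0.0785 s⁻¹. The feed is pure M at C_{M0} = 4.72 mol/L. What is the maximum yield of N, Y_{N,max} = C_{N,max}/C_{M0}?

0.581

For a first-order series the maximum intermediate yield is C_{N,max}/C_{M0} = (k₁/k₂)^[k₂/(k₂−k₁)].
= (0.240/0.0785)^(0.0785/(0.0785−0.240)) = (3.057)^(-0.4861) = 0.5809.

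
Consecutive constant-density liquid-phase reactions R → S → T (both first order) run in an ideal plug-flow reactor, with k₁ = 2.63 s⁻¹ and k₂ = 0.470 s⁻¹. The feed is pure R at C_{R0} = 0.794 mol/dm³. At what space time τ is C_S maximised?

The intermediate peaks when r₁ = r₂, i.e. k₁e^(−k₁τ) = k₂e^(−k₂τ), giving τ_opt = ln(k₂/k₁)/(k₂−k₁).
= ln(0.470/2.63)/(0.470−2.63) = ln(0.1787)/-2.160 = -1.722/-2.160 = 0.797 s.

0.797 s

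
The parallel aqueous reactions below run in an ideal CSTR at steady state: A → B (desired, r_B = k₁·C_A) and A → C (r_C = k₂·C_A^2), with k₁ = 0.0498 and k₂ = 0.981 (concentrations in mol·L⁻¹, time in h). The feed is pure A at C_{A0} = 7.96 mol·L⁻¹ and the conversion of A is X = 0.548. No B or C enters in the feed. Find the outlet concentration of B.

0.0607 mol·L⁻¹

Exit C_A = C_{A0}(1−X) = 7.96×0.452 = 3.598 mol·L⁻¹.
A CSTR operates uniformly at the exit composition, giving r_B = 0.1792 and r_C = 12.70 (each k·C_A^n at C_A = 3.598).
Fraction of consumed A going to B: r_B/(r_B+r_C) = 0.01391.
C_B = 0.01391·C_{A0}·X = 0.01391×7.96×0.548 = 0.0607 mol·L⁻¹.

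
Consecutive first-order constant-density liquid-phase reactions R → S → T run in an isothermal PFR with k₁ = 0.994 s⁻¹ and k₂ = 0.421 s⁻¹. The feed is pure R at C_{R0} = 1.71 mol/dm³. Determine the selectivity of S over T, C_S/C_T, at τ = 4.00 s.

Solving the coupled first-order balances gives C_S(τ) = [k₁/(k₂−k₁)]·C_{R0}·(e^(−k₁τ) − e^(−k₂τ)).
e^(−k₁τ) = e^(−0.994×4.00) = e^(−3.976) = 0.01876; e^(−k₂τ) = e^(−1.684) = 0.1856.
C_S = 0.994×1.71/(0.421−0.994) × (0.01876−0.1856) = (-2.966)×(-0.1669) = 0.4950 mol/dm³.
C_R = C_{R0}e^(−k₁τ) = 0.03208 mol/dm³, so C_T = C_{R0}−C_R−C_S = 1.183 mol/dm³; C_S/C_T = 0.418.

0.418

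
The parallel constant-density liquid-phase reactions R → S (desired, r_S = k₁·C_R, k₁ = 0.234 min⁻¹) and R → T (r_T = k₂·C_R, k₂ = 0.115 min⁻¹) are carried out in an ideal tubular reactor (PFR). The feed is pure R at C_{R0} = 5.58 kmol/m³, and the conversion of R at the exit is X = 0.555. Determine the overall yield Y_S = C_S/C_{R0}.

0.372

C_R = C_{R0}(1−X) = 2.483 kmol/m³.
Both paths are first order in R, so the instantaneous fraction to S is constant: dC_S/d(−C_R) = k₁/(k₁+k₂) = 0.6705.
C_S = 0.6705·(C_{R0}−C_R) = 0.6705×3.097 = 2.08 kmol/m³.
Y_S = C_S/C_{R0} = 2.076/5.58 = 0.372.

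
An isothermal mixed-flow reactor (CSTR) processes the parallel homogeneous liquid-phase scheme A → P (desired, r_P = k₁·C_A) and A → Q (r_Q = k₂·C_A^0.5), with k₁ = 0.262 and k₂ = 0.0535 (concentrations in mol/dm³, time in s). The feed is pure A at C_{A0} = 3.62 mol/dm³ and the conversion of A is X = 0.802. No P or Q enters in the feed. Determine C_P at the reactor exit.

2.34 mol/dm³

Exit C_A = C_{A0}(1−X) = 3.62×0.198 = 0.7168 mol/dm³.
Rates in a CSTR are evaluated at the outlet concentration: r_P = 0.262×0.7168 = 0.1878, r_Q = 0.0535×0.7168^0.5 = 0.04529.
Fraction of consumed A going to P: r_P/(r_P+r_Q) = 0.8057.
C_P = 0.8057·C_{A0}·X = 0.8057×3.62×0.802 = 2.34 mol/dm³.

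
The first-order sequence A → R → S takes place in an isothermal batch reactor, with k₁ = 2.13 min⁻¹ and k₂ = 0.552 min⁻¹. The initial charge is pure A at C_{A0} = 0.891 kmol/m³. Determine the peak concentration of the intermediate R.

0.556 kmol/m³

At the optimum, C_{R,max}/C_{A0} = (k₁/k₂)^[k₂/(k₂−k₁)].
= (2.13/0.552)^(0.552/(0.552−2.13)) = (3.859)^(-0.3498) = 0.6235.
C_{R,max} = 0.6235×0.891 = 0.556 kmol/m³.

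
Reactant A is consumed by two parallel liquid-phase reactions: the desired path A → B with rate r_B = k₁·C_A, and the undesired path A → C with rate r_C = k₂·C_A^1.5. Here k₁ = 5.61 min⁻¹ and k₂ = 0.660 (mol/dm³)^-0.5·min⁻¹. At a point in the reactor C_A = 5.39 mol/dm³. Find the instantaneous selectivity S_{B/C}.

3.66

S_{B/C} = r_B/r_C = (k₁·C_A)/(k₂·C_A^1.5) = (k₁/k₂)·C_A^-0.5.
= (5.61×5.390) / (0.660×5.390^1.5) = 30.24/8.259 = 3.66.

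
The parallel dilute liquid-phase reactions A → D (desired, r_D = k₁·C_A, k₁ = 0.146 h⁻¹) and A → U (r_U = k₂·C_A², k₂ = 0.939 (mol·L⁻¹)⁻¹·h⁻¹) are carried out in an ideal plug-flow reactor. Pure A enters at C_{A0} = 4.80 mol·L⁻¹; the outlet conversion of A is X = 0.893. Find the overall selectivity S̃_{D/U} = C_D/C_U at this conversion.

0.0783

C_A = C_{A0}(1−X) = 0.5136 mol·L⁻¹.
Along a PFR/batch, dC_D/dC_A = −r_D/(r_D+r_U) = −k₁/(k₁+k₂·C_A).
Integrating from C_{A0} to C_A: C_D = (0.146/0.939)·ln[(0.146+0.939·4.80)/(0.146+0.939·0.514)] = 0.1555·ln(4.653/0.6283) = 0.3113 mol·L⁻¹.
C_U = (C_{A0}−C_A)−C_D = 3.975 mol·L⁻¹; S̃_{D/U} = 0.3113/3.975 = 0.0783.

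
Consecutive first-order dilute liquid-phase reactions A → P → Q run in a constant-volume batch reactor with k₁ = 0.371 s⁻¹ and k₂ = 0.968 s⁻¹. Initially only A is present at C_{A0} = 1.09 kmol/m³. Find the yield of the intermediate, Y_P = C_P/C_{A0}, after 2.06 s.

The intermediate concentration in a first-order A→B→C sequence is C_P = k₁C_{A0}(e^(−k₁t) − e^(−k₂t))/(k₂−k₁).
e^(−k₁t) = e^(−0.371×2.06) = e^(−0.7643) = 0.4657; e^(−k₂t) = e^(−1.994) = 0.1361.
C_P = 0.371×1.09/(0.968−0.371) × (0.4657−0.1361) = 0.6774×0.3295 = 0.2232 kmol/m³.
Y_P = C_P/C_{A0} = 0.2232/1.09 = 0.205.

0.205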